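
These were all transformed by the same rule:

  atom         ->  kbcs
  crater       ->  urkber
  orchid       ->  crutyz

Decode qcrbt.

worth

a(0)→k(10) and t(19)→b(1) fit y≡5x+10 (mod 26); the inverse of 5 mod 26 is 21. This is an affine cipher: with a=0,…,z=25, each position x becomes (5x+10) mod 26.
Reversing it on qcrbt: q(16)→21·(16−10)≡22=w; c(2)→21·(2−10)≡14=o; r(17)→21·(17−10)≡17=r; b(1)→21·(1−10)≡19=t; t(19)→21·(19−10)≡7=h (all mod 26).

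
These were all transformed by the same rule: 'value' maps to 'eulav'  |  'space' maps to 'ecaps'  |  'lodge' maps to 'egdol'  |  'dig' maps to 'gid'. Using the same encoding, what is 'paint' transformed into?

tniap

The output letters match the input read backwards: value reversed is eulav. The word is simply reversed.
On paint: reverse → tniap.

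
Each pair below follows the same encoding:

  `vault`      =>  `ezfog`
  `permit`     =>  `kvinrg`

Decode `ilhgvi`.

This is the alphabet-reversal cipher (Atbash): a becomes z, b becomes y, etc.
Reversing it on ilhgvi: i↔r, l↔o, h↔s, g↔t, v↔e, i↔r.

roster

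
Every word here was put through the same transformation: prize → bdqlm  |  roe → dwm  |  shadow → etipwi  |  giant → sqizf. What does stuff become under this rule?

efcrr

Vowels shift forward by 8 and consonants shift forward by 12.
On stuff: s(cons)+12=e, t(cons)+12=f, u(vowel)+8=c, f(cons)+12=r, f(cons)+12=r.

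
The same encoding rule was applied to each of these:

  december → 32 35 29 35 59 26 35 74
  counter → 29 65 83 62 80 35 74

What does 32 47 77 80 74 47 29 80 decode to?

district

d(#4)→32 and e(#5)→35: differences scale by 3, so n = 3·pos + 20. The formula is n = 3×(alphabet index, a=1) + 20.
Reversing it on 32 47 77 80 74 47 29 80: 32→(32−20)÷3=4=d, 47→(47−20)÷3=9=i, 77→(77−20)÷3=19=s, 80→(80−20)÷3=20=t, 74→(74−20)÷3=18=r, 47→(47−20)÷3=9=i, 29→(29−20)÷3=3=c, 80→(80−20)÷3=20=t.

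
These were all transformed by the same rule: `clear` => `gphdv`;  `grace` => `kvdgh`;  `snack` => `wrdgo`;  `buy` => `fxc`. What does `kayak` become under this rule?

The shift depends on letter class: consonant c→g is +4, but vowel e→h is +3. Two shifts are in play — +3 for a/e/i/o/u, +4 for every other letter.
On kayak: k(cons)+4=o, a(vowel)+3=d, y(cons)+4=c, a(vowel)+3=d, k(cons)+4=o.

odcdo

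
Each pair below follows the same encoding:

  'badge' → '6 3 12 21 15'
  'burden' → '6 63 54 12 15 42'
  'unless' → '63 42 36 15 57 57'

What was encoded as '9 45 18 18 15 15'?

b(#2)→6 and a(#1)→3: differences scale by 3, so n = 3·pos + 0. With a=1..z=26, the number is 3·pos.
Undoing it on 9 45 18 18 15 15: 9→(9−0)÷3=3=c, 45→(45−0)÷3=15=o, 18→(18−0)÷3=6=f, 18→(18−0)÷3=6=f, 15→(15−0)÷3=5=e, 15→(15−0)÷3=5=e.

coffee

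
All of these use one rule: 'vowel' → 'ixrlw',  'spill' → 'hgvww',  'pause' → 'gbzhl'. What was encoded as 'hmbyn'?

shark

v(21)→i(8) and o(14)→x(23) fit y≡9x+1 (mod 26); the inverse of 9 mod 26 is 3. Treating letters as 0–25, the rule is x ↦ 9x + 1 (mod 26).
Reversing it on hmbyn: h(7)→3·(7−1)≡18=s; m(12)→3·(12−1)≡7=h; b(1)→3·(1−1)≡0=a; y(24)→3·(24−1)≡17=r; n(13)→3·(13−1)≡10=k (all mod 26).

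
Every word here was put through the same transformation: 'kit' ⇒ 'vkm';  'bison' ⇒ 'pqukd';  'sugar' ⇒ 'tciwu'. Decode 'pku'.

The output letters match the input read backwards, each shifted +2: kit reversed is tik. The word is reversed, then every letter is shifted forward by 2.
Reversing it on pku: shift back: p−2=n, k−2=i, u−2=s → nis; then reverse → sin.

sin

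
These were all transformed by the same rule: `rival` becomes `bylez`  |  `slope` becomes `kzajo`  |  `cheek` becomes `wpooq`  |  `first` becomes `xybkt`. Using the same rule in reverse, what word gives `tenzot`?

tablet

r(17)→b(1) and i(8)→y(24) fit y≡9x+4 (mod 26); the inverse of 9 mod 26 is 3. Each letter's alphabet position (a=0..z=25) is mapped through 9·x+4 mod 26 — an affine cipher.
Decoding tenzot: t(19)→3·(19−4)≡19=t; e(4)→3·(4−4)≡0=a; n(13)→3·(13−4)≡1=b; z(25)→3·(25−4)≡11=l; o(14)→3·(14−4)≡4=e; t(19)→3·(19−4)≡19=t (all mod 26).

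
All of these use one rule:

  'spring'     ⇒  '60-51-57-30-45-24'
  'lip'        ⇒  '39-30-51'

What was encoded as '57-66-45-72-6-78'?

runway

s(#19)→60 and p(#16)→51: differences scale by 3, so n = 3·pos + 3. With a=1..z=26, the number is 3·pos + 3.
Reversing it on 57-66-45-72-6-78: 57→(57−3)÷3=18=r, 66→(66−3)÷3=21=u, 45→(45−3)÷3=14=n, 72→(72−3)÷3=23=w, 6→(6−3)÷3=1=a, 78→(78−3)÷3=25=y.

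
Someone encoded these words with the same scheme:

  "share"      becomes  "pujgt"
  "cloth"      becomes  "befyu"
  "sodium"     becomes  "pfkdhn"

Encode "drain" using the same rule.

s(18)→p(15) and h(7)→u(20) fit y≡9x+9 (mod 26); the inverse of 9 mod 26 is 3. This is an affine cipher: with a=0,…,z=25, each position x becomes (9x+9) mod 26.
For drain: d(3)→9·3+9≡10=k; r(17)→9·17+9≡6=g; a(0)→9·0+9≡9=j; i(8)→9·8+9≡3=d; n(13)→9·13+9≡22=w (all mod 26).

kgjdw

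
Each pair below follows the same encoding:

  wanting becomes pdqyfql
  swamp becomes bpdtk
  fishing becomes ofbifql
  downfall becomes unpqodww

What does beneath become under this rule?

arqrdyi

w(22)→p(15) and a(0)→d(3) fit y≡23x+3 (mod 26); the inverse of 23 mod 26 is 17. Each letter's alphabet position (a=0..z=25) is mapped through 23·x+3 mod 26 — an affine cipher.
On beneath: b(1)→23·1+3≡0=a; e(4)→23·4+3≡17=r; n(13)→23·13+3≡16=q; e(4)→23·4+3≡17=r; a(0)→23·0+3≡3=d; t(19)→23·19+3≡24=y; h(7)→23·7+3≡8=i (all mod 26).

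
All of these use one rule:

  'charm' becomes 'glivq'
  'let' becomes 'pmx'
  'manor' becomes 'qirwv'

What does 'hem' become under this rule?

lmq

The shift depends on letter class: consonant c→g is +4, but vowel a→i is +8. Vowels shift forward by 8 and consonants shift forward by 4.
Applying it to hem: h(cons)+4=l, e(vowel)+8=m, m(cons)+4=q.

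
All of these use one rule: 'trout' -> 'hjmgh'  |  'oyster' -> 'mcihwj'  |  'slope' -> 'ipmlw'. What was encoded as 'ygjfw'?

t(19)→h(7) and r(17)→j(9) fit y≡25x+0 (mod 26); the inverse of 25 mod 26 is 25. Treating letters as 0–25, the rule is x ↦ 25x + 0 (mod 26).
Undoing it on ygjfw: y(24)→25·(24−0)≡2=c; g(6)→25·(6−0)≡20=u; j(9)→25·(9−0)≡17=r; f(5)→25·(5−0)≡21=v; w(22)→25·(22−0)≡4=e (all mod 26).

curve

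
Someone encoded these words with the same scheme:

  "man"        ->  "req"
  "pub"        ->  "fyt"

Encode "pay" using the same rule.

cet

The output letters match the input read backwards, each shifted +4: man reversed is nam. Two steps: reverse the string, then apply a Caesar shift of +4.
For pay: reverse → yap; then shift: y+4=c, a+4=e, p+4=t.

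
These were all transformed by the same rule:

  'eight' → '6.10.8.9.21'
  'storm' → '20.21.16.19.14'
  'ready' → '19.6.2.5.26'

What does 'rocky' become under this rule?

19.16.4.12.26

Letters become their 1-based position plus 1 (so a→2, b→3, …).
For rocky: r=18→19, o=15→16, c=3→4, k=11→12, y=25→26.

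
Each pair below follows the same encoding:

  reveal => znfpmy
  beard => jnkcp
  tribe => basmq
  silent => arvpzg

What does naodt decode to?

The shift increases by 1 at each position, starting from +8: 8, 9, 10, ….
Decoding naodt: n−8=f, a−9=r, o−10=e, d−11=s, t−12=h.

fresh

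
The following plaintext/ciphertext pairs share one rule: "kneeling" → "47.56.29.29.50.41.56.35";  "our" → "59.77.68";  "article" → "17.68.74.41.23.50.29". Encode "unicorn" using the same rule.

With a=1..z=26, the number is 3·pos + 14.
For unicorn: u=21→77, n=14→56, i=9→41, c=3→23, o=15→59, r=18→68, n=14→56.

77.56.41.23.59.68.56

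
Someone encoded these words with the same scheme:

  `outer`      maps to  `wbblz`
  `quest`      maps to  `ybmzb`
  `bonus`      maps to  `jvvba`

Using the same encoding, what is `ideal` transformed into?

qkmht

Shifts by position in outer: pos 0: o→w (+8), pos 1: u→b (+7), pos 2: t→b (+8), pos 3: e→l (+7) — repeating every 2. A repeating key of period 2 is used — shifts +8, +7 over and over.
For ideal: i+8=q, d+7=k, e+8=m, a+7=h, l+8=t.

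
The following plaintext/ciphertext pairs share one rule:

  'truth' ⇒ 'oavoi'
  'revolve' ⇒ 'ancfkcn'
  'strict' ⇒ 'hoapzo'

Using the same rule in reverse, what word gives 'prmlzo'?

t(19)→o(14) and r(17)→a(0) fit y≡7x+11 (mod 26); the inverse of 7 mod 26 is 15. Treating letters as 0–25, the rule is x ↦ 7x + 11 (mod 26).
Decoding prmlzo: p(15)→15·(15−11)≡8=i; r(17)→15·(17−11)≡12=m; m(12)→15·(12−11)≡15=p; l(11)→15·(11−11)≡0=a; z(25)→15·(25−11)≡2=c; o(14)→15·(14−11)≡19=t (all mod 26).

impact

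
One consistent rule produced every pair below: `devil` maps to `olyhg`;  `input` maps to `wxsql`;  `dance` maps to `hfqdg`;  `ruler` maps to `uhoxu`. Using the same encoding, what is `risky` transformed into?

The output letters match the input read backwards, each shifted +3: devil reversed is lived. Two steps: reverse the string, then apply a Caesar shift of +3.
On risky: reverse → yksir; then shift: y+3=b, k+3=n, s+3=v, i+3=l, r+3=u.

bnvlu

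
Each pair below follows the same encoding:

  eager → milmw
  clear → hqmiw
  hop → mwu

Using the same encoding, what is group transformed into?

lwwcu

Vowels shift forward by 8 and consonants shift forward by 5.
Applying it to group: g(cons)+5=l, r(cons)+5=w, o(vowel)+8=w, u(vowel)+8=c, p(cons)+5=u.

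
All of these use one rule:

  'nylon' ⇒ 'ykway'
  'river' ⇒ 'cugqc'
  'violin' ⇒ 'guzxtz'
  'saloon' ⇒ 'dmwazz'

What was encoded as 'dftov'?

Shifts by position in nylon: pos 0: n→y (+11), pos 1: y→k (+12), pos 2: l→w (+11), pos 3: o→a (+12) — repeating every 2. A repeating key of period 2 is used — shifts +11, +12 over and over.
Undoing it on dftov: d−11=s, f−12=t, t−11=i, o−12=c, v−11=k.

stick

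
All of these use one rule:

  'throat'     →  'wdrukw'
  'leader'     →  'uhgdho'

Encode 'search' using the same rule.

The output letters match the input read backwards, each shifted +3: throat reversed is taorht. The word is reversed, then every letter is shifted forward by 3.
On search: reverse → hcraes; then shift: h+3=k, c+3=f, r+3=u, a+3=d, e+3=h, s+3=v.

kfudhv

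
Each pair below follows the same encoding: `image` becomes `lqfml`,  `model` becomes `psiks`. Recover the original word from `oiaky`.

lever

In image: i→l is +3, m→q is +4, a→f is +5, g→m is +6 — the shift increases by 1 each position. Each letter shifts forward by (position + 3), i.e. 3, 4, 5, … — the shift grows by one for each successive letter.
Undoing it on oiaky: o−3=l, i−4=e, a−5=v, k−6=e, y−7=r.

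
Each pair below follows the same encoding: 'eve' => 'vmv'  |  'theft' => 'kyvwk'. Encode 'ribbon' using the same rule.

izssfe

Compare letters: e→v is +17, v→m is +17, e→v is +17 — a constant shift. It's a constant shift of +17 (ROT17).
For ribbon: r+17=i, i+17=z, b+17=s, b+17=s, o+17=f, n+17=e.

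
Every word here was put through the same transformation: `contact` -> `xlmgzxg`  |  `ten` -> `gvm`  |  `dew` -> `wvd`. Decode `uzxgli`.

Each pair mirrors across the alphabet (c↔x, o↔l, n↔m): positions sum to 25. This is the alphabet-reversal cipher (Atbash): a becomes z, b becomes y, etc.
Decoding uzxgli: u↔f, z↔a, x↔c, g↔t, l↔o, i↔r.

factor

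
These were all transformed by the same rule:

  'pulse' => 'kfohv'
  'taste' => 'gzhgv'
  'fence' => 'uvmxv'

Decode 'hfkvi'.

Each pair mirrors across the alphabet (p↔k, u↔f, l↔o): positions sum to 25. Letters are reflected about the middle of the alphabet (position → 25−position): Atbash.
Decoding hfkvi: h↔s, f↔u, k↔p, v↔e, i↔r.

super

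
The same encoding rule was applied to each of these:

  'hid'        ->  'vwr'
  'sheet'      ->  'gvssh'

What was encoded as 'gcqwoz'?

social

Compare letters: h→v is +14, i→w is +14, d→r is +14 — a constant shift. Each letter is shifted forward by 14 in the alphabet (a Caesar shift of +14).
Reversing it on gcqwoz: g−14=s, c−14=o, q−14=c, w−14=i, o−14=a, z−14=l.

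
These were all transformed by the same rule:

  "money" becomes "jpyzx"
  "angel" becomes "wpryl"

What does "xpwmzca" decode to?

The output letters match the input read backwards, each shifted +11: money reversed is yenom. Two steps: reverse the string, then apply a Caesar shift of +11.
Undoing it on xpwmzca: shift back: x−11=m, p−11=e, w−11=l, m−11=b, z−11=o, c−11=r, a−11=p → melborp; then reverse → problem.

problem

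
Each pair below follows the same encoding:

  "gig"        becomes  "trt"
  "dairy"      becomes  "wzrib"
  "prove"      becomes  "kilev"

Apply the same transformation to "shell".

hsvoo

Each pair mirrors across the alphabet (g↔t, i↔r, g↔t): positions sum to 25. This is the alphabet-reversal cipher (Atbash): a becomes z, b becomes y, etc.
Applying it to shell: s↔h, h↔s, e↔v, l↔o, l↔o.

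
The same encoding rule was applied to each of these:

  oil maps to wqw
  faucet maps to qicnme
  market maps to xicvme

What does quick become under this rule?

The rule splits by letter class: vowels +8, consonants +11.
On quick: q(cons)+11=b, u(vowel)+8=c, i(vowel)+8=q, c(cons)+11=n, k(cons)+11=v.

bcqnv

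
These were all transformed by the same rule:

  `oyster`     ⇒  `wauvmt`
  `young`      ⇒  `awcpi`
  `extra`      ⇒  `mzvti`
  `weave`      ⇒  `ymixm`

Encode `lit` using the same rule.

The shift depends on letter class: consonant y→a is +2, but vowel o→w is +8. The rule splits by letter class: vowels +8, consonants +2.
For lit: l(cons)+2=n, i(vowel)+8=q, t(cons)+2=v.

nqv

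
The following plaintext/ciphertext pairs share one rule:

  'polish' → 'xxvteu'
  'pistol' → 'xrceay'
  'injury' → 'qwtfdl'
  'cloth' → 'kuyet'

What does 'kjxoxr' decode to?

In polish: p→x is +8, o→x is +9, l→v is +10, i→t is +11 — the shift increases by 1 each position. The shift increases by 1 at each position, starting from +8: 8, 9, 10, ….
Reversing it on kjxoxr: k−8=c, j−9=a, x−10=n, o−11=d, x−12=l, r−13=e.

candle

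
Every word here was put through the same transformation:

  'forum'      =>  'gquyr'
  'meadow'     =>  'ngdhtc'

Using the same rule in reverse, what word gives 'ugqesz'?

In forum: f→g is +1, o→q is +2, r→u is +3, u→y is +4 — the shift increases by 1 each position. The shift increases by 1 at each position, starting from +1: 1, 2, 3, ….
Decoding ugqesz: u−1=t, g−2=e, q−3=n, e−4=a, s−5=n, z−6=t.

tenant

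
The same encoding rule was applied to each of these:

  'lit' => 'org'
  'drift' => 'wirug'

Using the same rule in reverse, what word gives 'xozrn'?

Each pair mirrors across the alphabet (l↔o, i↔r, t↔g): positions sum to 25. Each letter is replaced by its mirror in the alphabet: a↔z, b↔y, c↔x, and so on (the Atbash cipher).
Decoding xozrn: x↔c, o↔l, z↔a, r↔i, n↔m.

claim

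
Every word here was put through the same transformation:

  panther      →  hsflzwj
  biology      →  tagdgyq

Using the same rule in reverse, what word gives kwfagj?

Compare letters: p→h is +18, a→s is +18, n→f is +18 — a constant shift. Each letter is shifted forward by 18 in the alphabet (a Caesar shift of +18).
Undoing it on kwfagj: k−18=s, w−18=e, f−18=n, a−18=i, g−18=o, j−18=r.

senior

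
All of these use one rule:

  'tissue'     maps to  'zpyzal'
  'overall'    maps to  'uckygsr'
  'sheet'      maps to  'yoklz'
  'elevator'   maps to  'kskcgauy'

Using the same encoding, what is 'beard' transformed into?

Shifts by position in tissue: pos 0: t→z (+6), pos 1: i→p (+7), pos 2: s→y (+6), pos 3: s→z (+7) — repeating every 2. It's a Vigenère-style cipher with numeric key [6,7]: position i shifts by key[i mod 2].
For beard: b+6=h, e+7=l, a+6=g, r+7=y, d+6=j.

hlgyj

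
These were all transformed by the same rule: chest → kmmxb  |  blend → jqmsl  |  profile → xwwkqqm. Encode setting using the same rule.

Shifts by position in chest: pos 0: c→k (+8), pos 1: h→m (+5), pos 2: e→m (+8), pos 3: s→x (+5) — repeating every 2. The shifts repeat in a cycle of length 2: positions 0,1,… shift by +8, +5, then the pattern repeats.
For setting: s+8=a, e+5=j, t+8=b, t+5=y, i+8=q, n+5=s, g+8=o.

ajbyqso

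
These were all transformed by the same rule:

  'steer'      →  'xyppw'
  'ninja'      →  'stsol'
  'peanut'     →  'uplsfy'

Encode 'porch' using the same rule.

The shift depends on letter class: consonant s→x is +5, but vowel e→p is +11. The rule splits by letter class: vowels +11, consonants +5.
For porch: p(cons)+5=u, o(vowel)+11=z, r(cons)+5=w, c(cons)+5=h, h(cons)+5=m.

uzwhm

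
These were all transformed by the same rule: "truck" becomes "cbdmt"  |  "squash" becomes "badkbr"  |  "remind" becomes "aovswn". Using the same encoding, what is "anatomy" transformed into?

jxjdxwh

Shifts by position in truck: pos 0: t→c (+9), pos 1: r→b (+10), pos 2: u→d (+9), pos 3: c→m (+10) — repeating every 2. A repeating key of period 2 is used — shifts +9, +10 over and over.
Applying it to anatomy: a+9=j, n+10=x, a+9=j, t+10=d, o+9=x, m+10=w, y+9=h.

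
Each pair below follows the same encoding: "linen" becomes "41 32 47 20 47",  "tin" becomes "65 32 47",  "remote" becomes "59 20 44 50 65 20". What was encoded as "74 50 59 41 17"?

With a=1..z=26, the number is 3·pos + 5.
Undoing it on 74 50 59 41 17: 74→(74−5)÷3=23=w, 50→(50−5)÷3=15=o, 59→(59−5)÷3=18=r, 41→(41−5)÷3=12=l, 17→(17−5)÷3=4=d.

world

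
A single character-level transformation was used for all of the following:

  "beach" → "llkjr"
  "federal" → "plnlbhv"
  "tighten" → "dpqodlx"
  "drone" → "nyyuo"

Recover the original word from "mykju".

crack

Shifts by position in beach: pos 0: b→l (+10), pos 1: e→l (+7), pos 2: a→k (+10), pos 3: c→j (+7) — repeating every 2. A repeating key of period 2 is used — shifts +10, +7 over and over.
Decoding mykju: m−10=c, y−7=r, k−10=a, j−7=c, u−10=k.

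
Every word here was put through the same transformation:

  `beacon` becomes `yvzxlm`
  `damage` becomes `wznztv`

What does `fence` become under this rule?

Each pair mirrors across the alphabet (b↔y, e↔v, a↔z): positions sum to 25. Letters are reflected about the middle of the alphabet (position → 25−position): Atbash.
Applying it to fence: f↔u, e↔v, n↔m, c↔x, e↔v.

uvmxv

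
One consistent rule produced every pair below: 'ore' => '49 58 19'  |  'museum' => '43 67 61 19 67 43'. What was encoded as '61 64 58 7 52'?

o(#15)→49 and r(#18)→58: differences scale by 3, so n = 3·pos + 4. Each letter becomes 3×(its alphabet position, a=1..z=26) + 4.
Decoding 61 64 58 7 52: 61→(61−4)÷3=19=s, 64→(64−4)÷3=20=t, 58→(58−4)÷3=18=r, 7→(7−4)÷3=1=a, 52→(52−4)÷3=16=p.

strap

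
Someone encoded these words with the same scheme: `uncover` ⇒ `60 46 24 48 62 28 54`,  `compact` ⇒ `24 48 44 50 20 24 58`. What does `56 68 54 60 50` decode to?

The formula is n = 2×(alphabet index, a=1) + 18.
Reversing it on 56 68 54 60 50: 56→(56−18)÷2=19=s, 68→(68−18)÷2=25=y, 54→(54−18)÷2=18=r, 60→(60−18)÷2=21=u, 50→(50−18)÷2=16=p.

syrup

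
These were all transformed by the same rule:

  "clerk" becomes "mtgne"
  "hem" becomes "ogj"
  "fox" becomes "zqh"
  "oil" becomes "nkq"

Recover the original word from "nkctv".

The output letters match the input read backwards, each shifted +2: clerk reversed is krelc. The word is reversed, then every letter is shifted forward by 2.
Reversing it on nkctv: shift back: n−2=l, k−2=i, c−2=a, t−2=r, v−2=t → liart; then reverse → trail.

trail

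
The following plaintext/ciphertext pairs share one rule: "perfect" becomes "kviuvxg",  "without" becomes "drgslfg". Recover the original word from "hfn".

Each pair mirrors across the alphabet (p↔k, e↔v, r↔i): positions sum to 25. Letters are reflected about the middle of the alphabet (position → 25−position): Atbash.
Reversing it on hfn: h↔s, f↔u, n↔m.

sum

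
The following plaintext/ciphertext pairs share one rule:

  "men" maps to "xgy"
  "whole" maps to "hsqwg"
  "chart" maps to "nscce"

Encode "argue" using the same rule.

ccrwg

The shift depends on letter class: consonant m→x is +11, but vowel e→g is +2. Two shifts are in play — +2 for a/e/i/o/u, +11 for every other letter.
For argue: a(vowel)+2=c, r(cons)+11=c, g(cons)+11=r, u(vowel)+2=w, e(vowel)+2=g.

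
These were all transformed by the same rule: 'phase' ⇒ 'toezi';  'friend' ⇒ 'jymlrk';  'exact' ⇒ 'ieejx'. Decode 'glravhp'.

Shifts by position in phase: pos 0: p→t (+4), pos 1: h→o (+7), pos 2: a→e (+4), pos 3: s→z (+7) — repeating every 2. It's a Vigenère-style cipher with numeric key [4,7]: position i shifts by key[i mod 2].
Undoing it on glravhp: g−4=c, l−7=e, r−4=n, a−7=t, v−4=r, h−7=a, p−4=l.

central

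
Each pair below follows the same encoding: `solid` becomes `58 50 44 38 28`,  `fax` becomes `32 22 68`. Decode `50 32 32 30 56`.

offer

s(#19)→58 and o(#15)→50: differences scale by 2, so n = 2·pos + 20. With a=1..z=26, the number is 2·pos + 20.
Undoing it on 50 32 32 30 56: 50→(50−20)÷2=15=o, 32→(32−20)÷2=6=f, 32→(32−20)÷2=6=f, 30→(30−20)÷2=5=e, 56→(56−20)÷2=18=r.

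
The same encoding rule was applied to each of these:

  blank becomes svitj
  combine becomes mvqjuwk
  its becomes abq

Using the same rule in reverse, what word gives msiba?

stake

Two steps: reverse the string, then apply a Caesar shift of +8.
Decoding msiba: shift back: m−8=e, s−8=k, i−8=a, b−8=t, a−8=s → ekats; then reverse → stake.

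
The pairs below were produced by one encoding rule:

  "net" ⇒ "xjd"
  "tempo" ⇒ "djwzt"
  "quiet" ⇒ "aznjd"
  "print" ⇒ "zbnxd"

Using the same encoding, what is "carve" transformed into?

Vowels shift forward by 5 and consonants shift forward by 10.
On carve: c(cons)+10=m, a(vowel)+5=f, r(cons)+10=b, v(cons)+10=f, e(vowel)+5=j.

mfbfj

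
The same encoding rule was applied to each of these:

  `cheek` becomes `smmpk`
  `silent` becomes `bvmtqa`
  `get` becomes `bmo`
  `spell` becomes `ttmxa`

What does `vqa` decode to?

sin

The word is reversed, then every letter is shifted forward by 8.
Decoding vqa: shift back: v−8=n, q−8=i, a−8=s → nis; then reverse → sin.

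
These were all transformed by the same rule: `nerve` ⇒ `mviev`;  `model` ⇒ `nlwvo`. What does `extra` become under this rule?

vcgiz

Letters are reflected about the middle of the alphabet (position → 25−position): Atbash.
Applying it to extra: e↔v, x↔c, t↔g, r↔i, a↔z.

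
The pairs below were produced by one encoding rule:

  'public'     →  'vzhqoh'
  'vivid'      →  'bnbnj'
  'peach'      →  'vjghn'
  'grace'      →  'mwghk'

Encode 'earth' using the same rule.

kfxyn

Shifts by position in public: pos 0: p→v (+6), pos 1: u→z (+5), pos 2: b→h (+6), pos 3: l→q (+5) — repeating every 2. It's a Vigenère-style cipher with numeric key [6,5]: position i shifts by key[i mod 2].
Applying it to earth: e+6=k, a+5=f, r+6=x, t+5=y, h+6=n.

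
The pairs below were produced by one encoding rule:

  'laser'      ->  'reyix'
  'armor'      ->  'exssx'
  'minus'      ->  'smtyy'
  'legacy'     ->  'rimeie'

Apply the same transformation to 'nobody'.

tshsje

The rule splits by letter class: vowels +4, consonants +6.
On nobody: n(cons)+6=t, o(vowel)+4=s, b(cons)+6=h, o(vowel)+4=s, d(cons)+6=j, y(cons)+6=e.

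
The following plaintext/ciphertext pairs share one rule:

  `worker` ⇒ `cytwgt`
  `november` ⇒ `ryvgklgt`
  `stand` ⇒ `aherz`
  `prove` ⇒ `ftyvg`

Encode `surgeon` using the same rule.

w(22)→c(2) and o(14)→y(24) fit y≡7x+4 (mod 26); the inverse of 7 mod 26 is 15. Treating letters as 0–25, the rule is x ↦ 7x + 4 (mod 26).
For surgeon: s(18)→7·18+4≡0=a; u(20)→7·20+4≡14=o; r(17)→7·17+4≡19=t; g(6)→7·6+4≡20=u; e(4)→7·4+4≡6=g; o(14)→7·14+4≡24=y; n(13)→7·13+4≡17=r (all mod 26).

aotugyr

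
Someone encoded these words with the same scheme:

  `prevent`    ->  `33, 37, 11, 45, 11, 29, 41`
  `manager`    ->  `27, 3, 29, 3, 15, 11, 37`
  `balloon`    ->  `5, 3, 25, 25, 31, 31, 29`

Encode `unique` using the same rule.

43, 29, 19, 35, 43, 11

p(#16)→33 and r(#18)→37: differences scale by 2, so n = 2·pos + 1. With a=1..z=26, the number is 2·pos + 1.
On unique: u=21→43, n=14→29, i=9→19, q=17→35, u=21→43, e=5→11.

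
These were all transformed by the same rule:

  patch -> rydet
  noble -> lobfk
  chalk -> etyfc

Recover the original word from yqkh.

aged

Each letter's alphabet position (a=0..z=25) is mapped through 3·x+24 mod 26 — an affine cipher.
Undoing it on yqkh: y(24)→9·(24−24)≡0=a; q(16)→9·(16−24)≡6=g; k(10)→9·(10−24)≡4=e; h(7)→9·(7−24)≡3=d (all mod 26).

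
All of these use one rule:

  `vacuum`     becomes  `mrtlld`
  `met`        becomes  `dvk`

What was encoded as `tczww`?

cliff

This is a Caesar cipher with shift 17.
Undoing it on tczww: t−17=c, c−17=l, z−17=i, w−17=f, w−17=f.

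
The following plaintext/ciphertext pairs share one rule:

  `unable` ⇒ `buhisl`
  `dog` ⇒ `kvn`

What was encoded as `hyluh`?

Compare letters: u→b is +7, n→u is +7, a→h is +7 — a constant shift. Every letter moves 7 places later in the alphabet, wrapping around z→a.
Decoding hyluh: h−7=a, y−7=r, l−7=e, u−7=n, h−7=a.

arena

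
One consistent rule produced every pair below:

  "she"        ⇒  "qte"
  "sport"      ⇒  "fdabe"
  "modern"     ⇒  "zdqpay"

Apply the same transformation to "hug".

sgt

Read the word backwards and shift each letter +12.
On hug: reverse → guh; then shift: g+12=s, u+12=g, h+12=t.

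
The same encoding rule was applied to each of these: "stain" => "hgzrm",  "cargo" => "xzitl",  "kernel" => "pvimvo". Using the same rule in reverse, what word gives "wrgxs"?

ditch

Letters are reflected about the middle of the alphabet (position → 25−position): Atbash.
Undoing it on wrgxs: w↔d, r↔i, g↔t, x↔c, s↔h.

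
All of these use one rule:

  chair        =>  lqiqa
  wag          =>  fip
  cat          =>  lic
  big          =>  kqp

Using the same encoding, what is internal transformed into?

qwcmawiu

The shift depends on letter class: consonant c→l is +9, but vowel a→i is +8. Vowels shift forward by 8 and consonants shift forward by 9.
On internal: i(vowel)+8=q, n(cons)+9=w, t(cons)+9=c, e(vowel)+8=m, r(cons)+9=a, n(cons)+9=w, a(vowel)+8=i, l(cons)+9=u.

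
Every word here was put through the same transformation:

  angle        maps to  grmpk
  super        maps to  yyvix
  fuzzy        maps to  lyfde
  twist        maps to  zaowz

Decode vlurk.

phone

Shifts by position in angle: pos 0: a→g (+6), pos 1: n→r (+4), pos 2: g→m (+6), pos 3: l→p (+4) — repeating every 2. It's a Vigenère-style cipher with numeric key [6,4]: position i shifts by key[i mod 2].
Undoing it on vlurk: v−6=p, l−4=h, u−6=o, r−4=n, k−6=e.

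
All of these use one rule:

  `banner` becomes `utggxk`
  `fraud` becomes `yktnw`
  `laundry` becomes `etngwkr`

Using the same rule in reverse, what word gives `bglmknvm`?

This is a Caesar cipher with shift 19.
Reversing it on bglmknvm: b−19=i, g−19=n, l−19=s, m−19=t, k−19=r, n−19=u, v−19=c, m−19=t.

instruct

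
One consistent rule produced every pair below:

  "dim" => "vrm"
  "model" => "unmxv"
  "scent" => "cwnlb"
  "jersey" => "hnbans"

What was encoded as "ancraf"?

The output letters match the input read backwards, each shifted +9: dim reversed is mid. The word is reversed, then every letter is shifted forward by 9.
Decoding ancraf: shift back: a−9=r, n−9=e, c−9=t, r−9=i, a−9=r, f−9=w → retirw; then reverse → writer.

writer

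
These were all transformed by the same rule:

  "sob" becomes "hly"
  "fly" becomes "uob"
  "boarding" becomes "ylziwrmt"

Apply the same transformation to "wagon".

dztlm

This is the alphabet-reversal cipher (Atbash): a becomes z, b becomes y, etc.
For wagon: w↔d, a↔z, g↔t, o↔l, n↔m.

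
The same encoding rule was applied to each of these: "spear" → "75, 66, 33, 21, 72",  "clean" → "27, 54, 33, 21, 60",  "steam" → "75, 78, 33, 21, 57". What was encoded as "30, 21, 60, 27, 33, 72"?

s(#19)→75 and p(#16)→66: differences scale by 3, so n = 3·pos + 18. The formula is n = 3×(alphabet index, a=1) + 18.
Reversing it on 30, 21, 60, 27, 33, 72: 30→(30−18)÷3=4=d, 21→(21−18)÷3=1=a, 60→(60−18)÷3=14=n, 27→(27−18)÷3=3=c, 33→(33−18)÷3=5=e, 72→(72−18)÷3=18=r.

dancer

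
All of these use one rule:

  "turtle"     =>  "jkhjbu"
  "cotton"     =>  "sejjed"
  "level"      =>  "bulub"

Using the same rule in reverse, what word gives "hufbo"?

reply

It's a constant shift of +16 (ROT16).
Undoing it on hufbo: h−16=r, u−16=e, f−16=p, b−16=l, o−16=y.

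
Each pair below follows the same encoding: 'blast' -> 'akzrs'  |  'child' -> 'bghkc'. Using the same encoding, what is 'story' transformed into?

rsnqx

Compare letters: b→a is +25, l→k is +25, a→z is +25 — a constant shift. It's a constant shift of +25 (ROT25).
For story: s+25=r, t+25=s, o+25=n, r+25=q, y+25=x.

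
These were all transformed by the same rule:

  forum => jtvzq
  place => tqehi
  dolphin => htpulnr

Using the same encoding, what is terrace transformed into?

Shifts by position in forum: pos 0: f→j (+4), pos 1: o→t (+5), pos 2: r→v (+4), pos 3: u→z (+5) — repeating every 2. The shifts repeat in a cycle of length 2: positions 0,1,… shift by +4, +5, then the pattern repeats.
On terrace: t+4=x, e+5=j, r+4=v, r+5=w, a+4=e, c+5=h, e+4=i.

xjvwehi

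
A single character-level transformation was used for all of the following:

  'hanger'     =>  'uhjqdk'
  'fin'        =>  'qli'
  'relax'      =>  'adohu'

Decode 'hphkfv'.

The word is reversed, then every letter is shifted forward by 3.
Undoing it on hphkfv: shift back: h−3=e, p−3=m, h−3=e, k−3=h, f−3=c, v−3=s → emehcs; then reverse → scheme.

scheme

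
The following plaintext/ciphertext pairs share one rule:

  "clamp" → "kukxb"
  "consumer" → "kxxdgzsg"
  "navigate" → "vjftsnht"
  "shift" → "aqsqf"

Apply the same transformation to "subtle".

In clamp: c→k is +8, l→u is +9, a→k is +10, m→x is +11 — the shift increases by 1 each position. Letter i (0-indexed) is shifted by i+8, so successive shifts are 8, 9, 10, ….
For subtle: s+8=a, u+9=d, b+10=l, t+11=e, l+12=x, e+13=r.

adlexr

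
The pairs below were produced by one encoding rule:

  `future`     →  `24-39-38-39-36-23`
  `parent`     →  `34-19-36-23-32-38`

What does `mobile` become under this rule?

31-33-20-27-30-23

f is letter #6 and maps to 24: an offset of 18. Letters become their 1-based position plus 18 (so a→19, b→20, …).
For mobile: m=13→31, o=15→33, b=2→20, i=9→27, l=12→30, e=5→23.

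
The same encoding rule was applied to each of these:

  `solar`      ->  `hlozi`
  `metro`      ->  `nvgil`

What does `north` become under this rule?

Each pair mirrors across the alphabet (s↔h, o↔l, l↔o): positions sum to 25. Letters are reflected about the middle of the alphabet (position → 25−position): Atbash.
Applying it to north: n↔m, o↔l, r↔i, t↔g, h↔s.

mligs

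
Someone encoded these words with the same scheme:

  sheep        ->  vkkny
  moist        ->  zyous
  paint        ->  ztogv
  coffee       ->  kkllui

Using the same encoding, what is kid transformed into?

joq

The word is reversed, then every letter is shifted forward by 6.
Applying it to kid: reverse → dik; then shift: d+6=j, i+6=o, k+6=q.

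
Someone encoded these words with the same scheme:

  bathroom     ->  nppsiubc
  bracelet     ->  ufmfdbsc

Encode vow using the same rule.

xpw

The output letters match the input read backwards, each shifted +1: bathroom reversed is moorhtab. The word is reversed, then every letter is shifted forward by 1.
For vow: reverse → wov; then shift: w+1=x, o+1=p, v+1=w.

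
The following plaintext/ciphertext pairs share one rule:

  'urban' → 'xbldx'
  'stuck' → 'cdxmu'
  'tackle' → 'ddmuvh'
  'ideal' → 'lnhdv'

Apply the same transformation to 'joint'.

The shift depends on letter class: consonant r→b is +10, but vowel u→x is +3. Two shifts are in play — +3 for a/e/i/o/u, +10 for every other letter.
For joint: j(cons)+10=t, o(vowel)+3=r, i(vowel)+3=l, n(cons)+10=x, t(cons)+10=d.

trlxd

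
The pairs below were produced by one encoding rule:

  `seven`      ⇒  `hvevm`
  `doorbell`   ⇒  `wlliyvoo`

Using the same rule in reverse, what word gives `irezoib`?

rivalry

Each letter is replaced by its mirror in the alphabet: a↔z, b↔y, c↔x, and so on (the Atbash cipher).
Undoing it on irezoib: i↔r, r↔i, e↔v, z↔a, o↔l, i↔r, b↔y.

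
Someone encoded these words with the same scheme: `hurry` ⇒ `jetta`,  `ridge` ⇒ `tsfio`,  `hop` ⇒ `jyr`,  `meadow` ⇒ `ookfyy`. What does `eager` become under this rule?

okiot

The shift depends on letter class: consonant h→j is +2, but vowel u→e is +10. Vowels shift forward by 10 and consonants shift forward by 2.
For eager: e(vowel)+10=o, a(vowel)+10=k, g(cons)+2=i, e(vowel)+10=o, r(cons)+2=t.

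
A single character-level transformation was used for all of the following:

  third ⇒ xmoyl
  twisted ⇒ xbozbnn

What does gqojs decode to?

Letter i (0-indexed) is shifted by i+4, so successive shifts are 4, 5, 6, ….
Decoding gqojs: g−4=c, q−5=l, o−6=i, j−7=c, s−8=k.

click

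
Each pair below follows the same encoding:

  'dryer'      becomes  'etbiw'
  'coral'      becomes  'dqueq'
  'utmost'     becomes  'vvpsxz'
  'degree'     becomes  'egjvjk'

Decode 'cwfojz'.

bucket

The shift increases by 1 at each position, starting from +1: 1, 2, 3, ….
Undoing it on cwfojz: c−1=b, w−2=u, f−3=c, o−4=k, j−5=e, z−6=t.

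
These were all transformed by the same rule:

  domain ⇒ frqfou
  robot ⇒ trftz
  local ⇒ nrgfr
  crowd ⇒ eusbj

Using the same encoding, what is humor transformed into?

jxqtx

In domain: d→f is +2, o→r is +3, m→q is +4, a→f is +5 — the shift increases by 1 each position. Each letter shifts forward by (position + 2), i.e. 2, 3, 4, … — the shift grows by one for each successive letter.
For humor: h+2=j, u+3=x, m+4=q, o+5=t, r+6=x.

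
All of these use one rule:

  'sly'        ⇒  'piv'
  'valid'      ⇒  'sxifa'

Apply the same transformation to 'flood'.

cilla

It's a constant shift of +23 (ROT23).
On flood: f+23=c, l+23=i, o+23=l, o+23=l, d+23=a.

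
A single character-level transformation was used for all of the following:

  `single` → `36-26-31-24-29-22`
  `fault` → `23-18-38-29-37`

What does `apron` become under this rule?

18-33-35-32-31

s is letter #19 and maps to 36: an offset of 17. Each letter is replaced by its alphabet position (a=1..z=26) + 17.
Applying it to apron: a=1→18, p=16→33, r=18→35, o=15→32, n=14→31.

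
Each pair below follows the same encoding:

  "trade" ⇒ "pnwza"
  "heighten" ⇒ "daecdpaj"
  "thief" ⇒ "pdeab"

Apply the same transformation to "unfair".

qjbwen

It's a constant shift of +22 (ROT22).
Applying it to unfair: u+22=q, n+22=j, f+22=b, a+22=w, i+22=e, r+22=n.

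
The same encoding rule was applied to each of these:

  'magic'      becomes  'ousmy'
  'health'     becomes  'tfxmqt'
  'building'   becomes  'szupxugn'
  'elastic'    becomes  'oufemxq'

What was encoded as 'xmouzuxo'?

clinical

The output letters match the input read backwards, each shifted +12: magic reversed is cigam. Two steps: reverse the string, then apply a Caesar shift of +12.
Undoing it on xmouzuxo: shift back: x−12=l, m−12=a, o−12=c, u−12=i, z−12=n, u−12=i, x−12=l, o−12=c → lacinilc; then reverse → clinical.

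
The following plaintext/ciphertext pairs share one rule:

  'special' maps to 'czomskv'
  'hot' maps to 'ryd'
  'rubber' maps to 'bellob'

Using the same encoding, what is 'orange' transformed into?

Compare letters: s→c is +10, p→z is +10, e→o is +10 — a constant shift. It's a constant shift of +10 (ROT10).
For orange: o+10=y, r+10=b, a+10=k, n+10=x, g+10=q, e+10=o.

ybkxqo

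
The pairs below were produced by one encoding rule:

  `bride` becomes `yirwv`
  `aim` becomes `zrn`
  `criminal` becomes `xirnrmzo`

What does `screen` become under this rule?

Each pair mirrors across the alphabet (b↔y, r↔i, i↔r): positions sum to 25. Letters are reflected about the middle of the alphabet (position → 25−position): Atbash.
Applying it to screen: s↔h, c↔x, r↔i, e↔v, e↔v, n↔m.

hxivvm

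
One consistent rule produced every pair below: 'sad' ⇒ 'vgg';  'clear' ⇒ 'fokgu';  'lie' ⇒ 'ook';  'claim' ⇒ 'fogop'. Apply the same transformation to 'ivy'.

oyb

The rule splits by letter class: vowels +6, consonants +3.
For ivy: i(vowel)+6=o, v(cons)+3=y, y(cons)+3=b.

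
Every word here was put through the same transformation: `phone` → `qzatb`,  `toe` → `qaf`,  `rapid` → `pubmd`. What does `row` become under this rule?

The output letters match the input read backwards, each shifted +12: phone reversed is enohp. The word is reversed, then every letter is shifted forward by 12.
For row: reverse → wor; then shift: w+12=i, o+12=a, r+12=d.

iad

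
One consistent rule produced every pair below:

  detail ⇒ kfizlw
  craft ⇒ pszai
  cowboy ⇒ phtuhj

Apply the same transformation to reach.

d(3)→k(10) and e(4)→f(5) fit y≡21x+25 (mod 26); the inverse of 21 mod 26 is 5. Treating letters as 0–25, the rule is x ↦ 21x + 25 (mod 26).
On reach: r(17)→21·17+25≡18=s; e(4)→21·4+25≡5=f; a(0)→21·0+25≡25=z; c(2)→21·2+25≡15=p; h(7)→21·7+25≡16=q (all mod 26).

sfzpq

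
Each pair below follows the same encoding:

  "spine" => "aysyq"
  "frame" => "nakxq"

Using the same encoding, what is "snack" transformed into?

In spine: s→a is +8, p→y is +9, i→s is +10, n→y is +11 — the shift increases by 1 each position. Letter i (0-indexed) is shifted by i+8, so successive shifts are 8, 9, 10, ….
Applying it to snack: s+8=a, n+9=w, a+10=k, c+11=n, k+12=w.

awknw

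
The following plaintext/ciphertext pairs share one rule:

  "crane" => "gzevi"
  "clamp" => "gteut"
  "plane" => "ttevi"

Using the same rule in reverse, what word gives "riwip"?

Shifts by position in crane: pos 0: c→g (+4), pos 1: r→z (+8), pos 2: a→e (+4), pos 3: n→v (+8) — repeating every 2. The shifts repeat in a cycle of length 2: positions 0,1,… shift by +4, +8, then the pattern repeats.
Reversing it on riwip: r−4=n, i−8=a, w−4=s, i−8=a, p−4=l.

nasal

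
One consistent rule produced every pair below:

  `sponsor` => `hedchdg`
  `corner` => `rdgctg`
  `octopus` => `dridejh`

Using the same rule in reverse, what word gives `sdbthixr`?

domestic

This is a Caesar cipher with shift 15.
Undoing it on sdbthixr: s−15=d, d−15=o, b−15=m, t−15=e, h−15=s, i−15=t, x−15=i, r−15=c.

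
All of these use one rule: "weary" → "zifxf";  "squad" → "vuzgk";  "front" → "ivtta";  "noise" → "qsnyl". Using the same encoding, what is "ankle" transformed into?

The shift increases by 1 at each position, starting from +3: 3, 4, 5, ….
For ankle: a+3=d, n+4=r, k+5=p, l+6=r, e+7=l.

drprl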